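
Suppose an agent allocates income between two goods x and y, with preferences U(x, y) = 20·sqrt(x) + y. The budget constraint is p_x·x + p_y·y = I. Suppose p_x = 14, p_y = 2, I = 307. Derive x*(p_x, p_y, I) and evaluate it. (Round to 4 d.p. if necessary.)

x* = 2.0408

Utility is quasi-linear in y; the FOC for x is 10/√x = p_x/p_y.
Solve: √x = 10·p_y/p_x, so x*(p_x,p_y) = (10·p_y/p_x)², and y* = (I − p_x·x*)/p_y.
Plugging in: x* = (10·2/14)² = 2.0408.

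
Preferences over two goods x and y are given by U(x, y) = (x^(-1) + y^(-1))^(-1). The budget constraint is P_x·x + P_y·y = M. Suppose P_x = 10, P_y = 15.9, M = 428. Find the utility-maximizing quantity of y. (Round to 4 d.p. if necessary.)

MRS = MU_x/MU_y = (y/x)^(2). Set equal to P_x/P_y.
Hence y/x = (P_x/P_y)^(1/(2)), i.e. raised to the 0.5 power.
With the ratio pinned down, the budget gives x* = M/(P_x + P_y·(y/x)) and y* = (y/x)·x*.
Numerically y/x = 0.793052, so x* = 428/(10 + 15.9·0.793052) = 18.9301 and y* = 0.793052·18.9301 = 15.0125.

y* = 15.0125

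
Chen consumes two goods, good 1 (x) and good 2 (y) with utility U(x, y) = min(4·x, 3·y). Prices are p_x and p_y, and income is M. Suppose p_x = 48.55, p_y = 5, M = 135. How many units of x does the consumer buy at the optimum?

x* = 2.4449

Leontief preferences: the optimum is at the kink where x/3 = y/4, i.e. y = (4/3)·x.
Budget: p_x·x + p_y·(4/3)·x = M, so (3·p_x + 4·p_y)·x = 3·M.
Demand: x*(p_x,p_y,M) = 3·M/(3·p_x + 4·p_y), y* = 4·M/(3·p_x + 4·p_y).
Here 3·48.55 + 4·5 = 165.65, giving x* = 2.4449.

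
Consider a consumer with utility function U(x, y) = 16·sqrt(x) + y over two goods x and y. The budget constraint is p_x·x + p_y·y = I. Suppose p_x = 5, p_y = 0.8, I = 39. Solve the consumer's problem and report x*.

Set MRS = p_x/p_y: 8·x^(−1/2) = p_x/p_y.
Solve: √x = 8·p_y/p_x, so x*(p_x,p_y) = (8·p_y/p_x)², and y* = (I − p_x·x*)/p_y.
Plugging in: x* = (8·0.8/5)² = 1.6384.

x* = 1.6384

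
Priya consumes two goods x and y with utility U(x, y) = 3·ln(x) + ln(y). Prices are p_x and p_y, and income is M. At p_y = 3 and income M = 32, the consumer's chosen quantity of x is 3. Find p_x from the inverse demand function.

p_x = 8

Tangency: MRS = 3·y/x = p_x/p_y.
Rearranging, p_y·y = (1/3)·p_x·x. Substituting into the budget gives p_x·x·(1 + (1/3)) = M.
Demand: x*(p_x,p_y,M) = 0.75·M/p_x and y* = 0.25·M/p_y.
Set x* = 3 in the demand function and solve for p_x: p_x = 8.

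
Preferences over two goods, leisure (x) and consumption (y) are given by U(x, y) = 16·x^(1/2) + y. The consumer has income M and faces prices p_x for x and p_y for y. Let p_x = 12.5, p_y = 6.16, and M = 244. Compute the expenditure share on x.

Utility is quasi-linear in y; the FOC for x is 8/√x = p_x/p_y.
Solve: √x = 8·p_y/p_x, so x*(p_x,p_y) = (8·p_y/p_x)², and y* = (M − p_x·x*)/p_y.
Plugging in: x* = (8·6.16/12.5)² = 15.5425, y* = 8.0712.
Expenditure on x: 12.5·15.5425 = 194.2815; share = 0.7962.

share on x = 0.7962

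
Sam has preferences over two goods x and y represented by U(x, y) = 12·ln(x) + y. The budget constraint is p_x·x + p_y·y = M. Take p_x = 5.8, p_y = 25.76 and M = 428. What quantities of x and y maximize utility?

MU_x = 12/x, MU_y = 1. Tangency: 12/x = p_x/p_y.
So x*(p_x,p_y) = 12·p_y/p_x, independent of income; and y* = (M − 12·p_y)/p_y.
At the given prices: x* = 12·25.76/5.8 = 53.2966, and y* = 4.6149.

x* = 53.2966, y* = 4.6149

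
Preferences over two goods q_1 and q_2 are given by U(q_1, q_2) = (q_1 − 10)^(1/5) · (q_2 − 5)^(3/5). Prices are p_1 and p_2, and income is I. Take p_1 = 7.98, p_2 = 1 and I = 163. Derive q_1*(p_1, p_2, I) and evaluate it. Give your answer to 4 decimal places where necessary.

Let q_1' = q_1−10, q_2' = q_2−5. MRS = (1/3)·q_2'/q_1' = p_1/p_2.
After buying the subsistence bundle (10, 5), a share 0.25 of the remaining income goes to q_1: q_1* = 10 + 0.25·(I − 10p_1 − 5p_2)/p_1.
Discretionary income = 163 − 10·7.98 − 5·1 = 78.2; q_1* = 10 + 0.25·78.2/7.98 = 12.4499.

q_1* = 12.4499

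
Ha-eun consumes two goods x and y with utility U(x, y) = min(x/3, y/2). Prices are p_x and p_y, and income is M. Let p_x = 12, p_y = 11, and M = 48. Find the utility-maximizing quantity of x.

x* = 2.4828

Leontief preferences: the optimum is at the kink where x/3 = y/2, i.e. y = (2/3)·x.
Budget: p_x·x + p_y·(2/3)·x = M, so (3·p_x + 2·p_y)·x = 3·M.
Demand: x*(p_x,p_y,M) = 3·M/(3·p_x + 2·p_y), y* = 2·M/(3·p_x + 2·p_y).
Here 3·12 + 2·11 = 58, giving x* = 2.4828.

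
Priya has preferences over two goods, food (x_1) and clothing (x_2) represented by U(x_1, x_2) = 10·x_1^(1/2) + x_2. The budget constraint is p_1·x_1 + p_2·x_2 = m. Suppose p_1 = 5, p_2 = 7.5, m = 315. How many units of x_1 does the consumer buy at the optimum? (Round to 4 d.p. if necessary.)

x_1* = 56.25

Set MRS = p_1/p_2: 5·x_1^(−1/2) = p_1/p_2.
Thus x_1* = (5·p_2/p_1)² — independent of m — with the rest of income spent on x_2.
Plugging in: x_1* = (5·7.5/5)² = 56.25.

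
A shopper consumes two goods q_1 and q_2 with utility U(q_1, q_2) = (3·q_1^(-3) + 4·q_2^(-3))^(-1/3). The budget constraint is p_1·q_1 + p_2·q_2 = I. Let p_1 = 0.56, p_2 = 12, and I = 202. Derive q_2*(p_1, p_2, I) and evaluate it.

Substitute q_2 = (q_2/q_1)·q_1 into the budget: q_1* = I/(p_1 + p_2·(q_2/q_1)).
Numerically q_2/q_1 = 0.499444, so q_1* = 202/(0.56 + 12·0.499444) = 30.8241 and q_2* = 0.499444·30.8241 = 15.3949.

q_2* = 15.3949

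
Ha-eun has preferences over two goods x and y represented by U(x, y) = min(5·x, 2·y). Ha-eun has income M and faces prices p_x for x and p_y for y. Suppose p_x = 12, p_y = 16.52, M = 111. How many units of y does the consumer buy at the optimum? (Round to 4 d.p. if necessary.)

y* = 5.2064

Leontief preferences: the optimum is at the kink where x/2 = y/5, i.e. y = (5/2)·x.
Budget: p_x·x + p_y·(5/2)·x = M, so (2·p_x + 5·p_y)·x = 2·M.
Demand: x*(p_x,p_y,M) = 2·M/(2·p_x + 5·p_y), y* = 5·M/(2·p_x + 5·p_y).
Here 2·12 + 5·16.52 = 106.6, giving y* = 5.2064.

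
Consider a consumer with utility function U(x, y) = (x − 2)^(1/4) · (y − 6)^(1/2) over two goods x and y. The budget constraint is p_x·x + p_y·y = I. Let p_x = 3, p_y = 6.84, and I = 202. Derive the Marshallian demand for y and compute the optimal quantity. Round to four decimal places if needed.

MRS = (1/2)·(y−6)/(x−2). Tangency with p_x/p_y gives y−6 = 2·(p_x/p_y)·(x−2).
Substituting into the budget: x* = 2 + 1/3·(I − 2·p_x − 6·p_y)/p_x, and y* = 6 + 2/3·(…)/p_y.
Discretionary income = 202 − 2·3 − 6·6.84 = 154.96; y* = 6 + 2/3·154.96/6.84 = 21.1033.

y* = 21.1033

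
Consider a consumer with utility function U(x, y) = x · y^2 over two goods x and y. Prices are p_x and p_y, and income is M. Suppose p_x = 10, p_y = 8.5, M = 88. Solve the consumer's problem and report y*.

y* = 6.902

The MRS is (1/2)·y/x. Set MRS = p_x/p_y.
Rearranging, p_y·y = 2·p_x·x. Substituting into the budget gives p_x·x·(1 + 2) = M.
Demand: x*(p_x,p_y,M) = 1/3·M/p_x and y* = 2/3·M/p_y.
At p_x=10, p_y=8.5, M=88: y* = 2/3·88/8.5 = 6.902.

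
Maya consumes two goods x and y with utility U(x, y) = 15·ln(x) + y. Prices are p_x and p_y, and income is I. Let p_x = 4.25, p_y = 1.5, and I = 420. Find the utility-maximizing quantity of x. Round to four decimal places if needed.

x* = 5.2941

Set MRS = p_x/p_y: (15/x)/1 = p_x/p_y.
So x*(p_x,p_y) = 15·p_y/p_x, independent of income; and y* = (I − 15·p_y)/p_y.
At the given prices: x* = 15·1.5/4.25 = 5.2941.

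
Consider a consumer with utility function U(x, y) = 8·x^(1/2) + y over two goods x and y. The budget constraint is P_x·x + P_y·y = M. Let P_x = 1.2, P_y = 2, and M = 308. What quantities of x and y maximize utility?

Set MRS = P_x/P_y: 4·x^(−1/2) = P_x/P_y.
Thus x* = (4·P_y/P_x)² — independent of M — with the rest of income spent on y.
Plugging in: x* = (4·2/1.2)² = 44.4444, y* = 127.3333.

x* = 44.4444, y* = 127.3333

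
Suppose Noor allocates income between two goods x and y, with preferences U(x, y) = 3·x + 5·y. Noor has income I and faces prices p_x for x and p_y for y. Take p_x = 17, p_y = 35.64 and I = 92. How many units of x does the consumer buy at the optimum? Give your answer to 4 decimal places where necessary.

x* = 5.4118

x gives more utility per dollar, so spend all income on x: x* = I/p_x, y* = 0.
Numerically: x* = 5.4118, y* = 0.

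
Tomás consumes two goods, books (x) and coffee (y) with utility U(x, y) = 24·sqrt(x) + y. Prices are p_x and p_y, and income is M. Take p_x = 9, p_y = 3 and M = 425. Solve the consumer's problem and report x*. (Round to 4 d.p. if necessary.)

x* = 16

MU_x = 12/√x, MU_y = 1. Tangency: 12/√x = p_x/p_y.
Thus x* = (12·p_y/p_x)² — independent of M — with the rest of income spent on y.
Plugging in: x* = (12·3/9)² = 16.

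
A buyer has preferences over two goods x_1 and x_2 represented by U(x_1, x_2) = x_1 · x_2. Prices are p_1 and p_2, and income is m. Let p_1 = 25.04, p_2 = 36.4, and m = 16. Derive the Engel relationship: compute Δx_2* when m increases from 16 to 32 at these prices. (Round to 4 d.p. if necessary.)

Δx_2* = 0.2198

The MRS is x_2/x_1. Set MRS = p_1/p_2.
So p_2·x_2 = p_1·x_1; combined with the budget, a share 0.5 of income goes to x_1.
Demand: x_1*(p_1,p_2,m) = 0.5·m/p_1 and x_2* = 0.5·m/p_2.
At p_1=25.04, p_2=36.4, m=16: x_2* = 0.5·16/36.4 = 0.2198.
At m' = 32: x_2* = 0.4396. Change: 0.4396 − 0.2198 = 0.2198.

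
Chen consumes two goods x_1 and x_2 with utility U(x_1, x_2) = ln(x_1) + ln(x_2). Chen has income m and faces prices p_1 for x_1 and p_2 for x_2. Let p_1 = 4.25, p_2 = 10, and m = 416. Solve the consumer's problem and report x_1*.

Tangency: MRS = x_2/x_1 = p_1/p_2.
Rearranging, p_2·x_2 = p_1·x_1. Substituting into the budget gives p_1·x_1·(1 + 1) = m.
Demand: x_1*(p_1,p_2,m) = 0.5·m/p_1 and x_2* = 0.5·m/p_2.
At p_1=4.25, p_2=10, m=416: x_1* = 0.5·416/4.25 = 48.9412.

x_1* = 48.9412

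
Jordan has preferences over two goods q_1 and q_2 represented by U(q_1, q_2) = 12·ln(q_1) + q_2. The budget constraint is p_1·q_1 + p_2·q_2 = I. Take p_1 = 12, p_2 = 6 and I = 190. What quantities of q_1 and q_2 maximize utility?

MU_q_1 = 12/q_1, MU_q_2 = 1. Tangency: 12/q_1 = p_1/p_2.
So q_1*(p_1,p_2) = 12·p_2/p_1, independent of income; and q_2* = (I − 12·p_2)/p_2.
At the given prices: q_1* = 12·6/12 = 6, and q_2* = 19.6667.

q_1* = 6, q_2* = 19.6667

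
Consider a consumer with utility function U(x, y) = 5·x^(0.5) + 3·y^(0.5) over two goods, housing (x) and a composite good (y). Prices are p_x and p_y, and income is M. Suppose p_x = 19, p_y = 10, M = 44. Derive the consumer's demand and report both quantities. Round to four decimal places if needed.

x* = 1.3752, y* = 1.7872

Numerically y/x = 1.2996, so x* = 44/(19 + 10·1.2996) = 1.3752 and y* = 1.2996·1.3752 = 1.7872.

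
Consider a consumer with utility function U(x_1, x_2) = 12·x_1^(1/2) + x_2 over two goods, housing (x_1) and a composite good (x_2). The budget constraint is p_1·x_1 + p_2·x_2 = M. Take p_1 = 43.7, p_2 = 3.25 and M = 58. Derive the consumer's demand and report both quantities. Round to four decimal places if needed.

Utility is quasi-linear in x_2; the FOC for x_1 is 6/√x_1 = p_1/p_2.
Solve: √x_1 = 6·p_2/p_1, so x_1*(p_1,p_2) = (6·p_2/p_1)², and x_2* = (M − p_1·x_1*)/p_2.
Plugging in: x_1* = (6·3.25/43.7)² = 0.1991, x_2* = 15.1688.

x_1* = 0.1991, x_2* = 15.1688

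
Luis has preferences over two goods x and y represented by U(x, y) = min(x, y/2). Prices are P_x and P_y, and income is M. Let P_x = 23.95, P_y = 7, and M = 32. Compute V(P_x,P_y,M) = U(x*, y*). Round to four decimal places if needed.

With perfect complements, no substitution: consume in ratio x:y = 1:2.
Budget: P_x·x + P_y·2·x = M, so (P_x + 2·P_y)·x = M.
Demand: x*(P_x,P_y,M) = M/(P_x + 2·P_y), y* = 2·M/(P_x + 2·P_y).
Here 23.95 + 2·7 = 37.95, giving x* = 0.8432 and y* = 1.6864.
Utility at the optimum: U(0.8432, 1.6864) = 0.8432.

V = 0.8432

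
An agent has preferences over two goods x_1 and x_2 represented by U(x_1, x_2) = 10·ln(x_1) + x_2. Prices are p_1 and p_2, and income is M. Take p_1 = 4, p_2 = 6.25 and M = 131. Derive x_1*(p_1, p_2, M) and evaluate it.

MU_x_1 = 10/x_1, MU_x_2 = 1. Tangency: 10/x_1 = p_1/p_2.
So x_1*(p_1,p_2) = 10·p_2/p_1, independent of income; and x_2* = (M − 10·p_2)/p_2.
At the given prices: x_1* = 10·6.25/4 = 15.625.

x_1* = 15.625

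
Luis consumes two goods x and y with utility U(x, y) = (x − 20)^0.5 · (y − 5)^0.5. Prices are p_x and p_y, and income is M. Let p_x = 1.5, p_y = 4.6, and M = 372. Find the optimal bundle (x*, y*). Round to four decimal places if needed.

x* = 126.3333, y* = 39.6739

MRS = (y−5)/(x−20). Tangency with p_x/p_y gives y−5 = (p_x/p_y)·(x−20).
After buying the subsistence bundle (20, 5), a share 0.5 of the remaining income goes to x: x* = 20 + 0.5·(M − 20p_x − 5p_y)/p_x.
Discretionary income = 372 − 20·1.5 − 5·4.6 = 319; x* = 20 + 0.5·319/1.5 = 126.3333; y* = 5 + 0.5·319/4.6 = 39.6739.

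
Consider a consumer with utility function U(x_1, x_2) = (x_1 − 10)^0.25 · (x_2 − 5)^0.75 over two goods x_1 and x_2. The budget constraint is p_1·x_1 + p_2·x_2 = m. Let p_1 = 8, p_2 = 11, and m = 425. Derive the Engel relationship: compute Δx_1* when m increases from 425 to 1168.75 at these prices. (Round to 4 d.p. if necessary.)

This is Cobb-Douglas in (x_1−10, x_2−5): tangency gives 0.25·p_2·(x_2−5) = 0.75·p_1·(x_1−10).
After buying the subsistence bundle (10, 5), a share 0.25 of the remaining income goes to x_1: x_1* = 10 + 0.25·(m − 10p_1 − 5p_2)/p_1.
Discretionary income = 425 − 10·8 − 5·11 = 290; x_1* = 10 + 0.25·290/8 = 19.0625.
At m' = 1168.75: x_1* = 42.3047. Change: 42.3047 − 19.0625 = 23.2422.

Δx_1* = 23.2422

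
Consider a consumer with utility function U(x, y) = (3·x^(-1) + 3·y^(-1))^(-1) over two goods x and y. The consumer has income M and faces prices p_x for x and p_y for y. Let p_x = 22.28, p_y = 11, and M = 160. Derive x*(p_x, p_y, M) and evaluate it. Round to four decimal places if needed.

x* = 4.2177

MRS = MU_x/MU_y = (y/x)^(2). Set equal to p_x/p_y.
Solve for the ratio: y/x = [p_x/p_y]^(0.5).
Substitute y = (y/x)·x into the budget: x* = M/(p_x + p_y·(y/x)).
Numerically y/x = 1.423185, so x* = 160/(22.28 + 11·1.423185) = 4.2177.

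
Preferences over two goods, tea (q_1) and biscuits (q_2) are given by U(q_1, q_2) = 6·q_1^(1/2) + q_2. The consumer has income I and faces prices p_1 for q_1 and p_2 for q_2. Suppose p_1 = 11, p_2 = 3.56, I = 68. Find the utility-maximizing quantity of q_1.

q_1* = 0.9427

MU_q_1 = 3/√q_1, MU_q_2 = 1. Tangency: 3/√q_1 = p_1/p_2.
Solve: √q_1 = 3·p_2/p_1, so q_1*(p_1,p_2) = (3·p_2/p_1)², and q_2* = (I − p_1·q_1*)/p_2.
Plugging in: q_1* = (3·3.56/11)² = 0.9427.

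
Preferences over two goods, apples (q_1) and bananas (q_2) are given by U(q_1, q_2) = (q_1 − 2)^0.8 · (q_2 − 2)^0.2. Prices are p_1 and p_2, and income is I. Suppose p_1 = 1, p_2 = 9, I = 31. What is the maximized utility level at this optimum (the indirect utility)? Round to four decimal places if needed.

V = 4.2976

This is Cobb-Douglas in (q_1−2, q_2−2): tangency gives 0.8·p_2·(q_2−2) = 0.2·p_1·(q_1−2).
After buying the subsistence bundle (2, 2), a share 0.8 of the remaining income goes to q_1: q_1* = 2 + 0.8·(I − 2p_1 − 2p_2)/p_1.
Discretionary income = 31 − 2·1 − 2·9 = 11; q_1* = 2 + 0.8·11/1 = 10.8; q_2* = 2 + 0.2·11/9 = 2.2444.
Utility at the optimum: U(10.8, 2.2444) = 4.2976.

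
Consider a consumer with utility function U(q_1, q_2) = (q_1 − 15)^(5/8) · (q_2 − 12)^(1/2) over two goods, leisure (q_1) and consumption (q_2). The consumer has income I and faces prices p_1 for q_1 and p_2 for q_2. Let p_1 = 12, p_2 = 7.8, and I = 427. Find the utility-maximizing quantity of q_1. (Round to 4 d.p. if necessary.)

MRS = (5/4)·(q_2−12)/(q_1−15). Tangency with p_1/p_2 gives q_2−12 = (4/5)·(p_1/p_2)·(q_1−15).
Substituting into the budget: q_1* = 15 + 5/9·(I − 15·p_1 − 12·p_2)/p_1, and q_2* = 12 + 4/9·(…)/p_2.
Discretionary income = 427 − 15·12 − 12·7.8 = 153.4; q_1* = 15 + 5/9·153.4/12 = 22.1019.

q_1* = 22.1019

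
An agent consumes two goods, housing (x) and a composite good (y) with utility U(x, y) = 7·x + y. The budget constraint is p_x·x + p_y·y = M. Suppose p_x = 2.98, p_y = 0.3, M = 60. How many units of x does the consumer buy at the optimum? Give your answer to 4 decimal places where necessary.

y gives more utility per dollar, so spend all income on y: y* = M/p_y, x* = 0.
Numerically: x* = 0, y* = 200.

x* = 0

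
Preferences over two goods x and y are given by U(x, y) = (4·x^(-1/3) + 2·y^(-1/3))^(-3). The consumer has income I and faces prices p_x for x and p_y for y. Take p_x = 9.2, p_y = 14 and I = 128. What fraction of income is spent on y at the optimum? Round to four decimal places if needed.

MRS = MU_x/MU_y = 2·(y/x)^(4/3). Set equal to p_x/p_y.
Hence y/x = ((1/2)·p_x/p_y)^(1/(4/3)), i.e. raised to the 0.75 power.
Substitute y = (y/x)·x into the budget: x* = I/(p_x + p_y·(y/x)).
Numerically y/x = 0.433983, so x* = 128/(9.2 + 14·0.433983) = 8.3793 and y* = 0.433983·8.3793 = 3.6365.
Expenditure on y: 14·3.6365 = 50.9105; share = 0.3977.

share on y = 0.3977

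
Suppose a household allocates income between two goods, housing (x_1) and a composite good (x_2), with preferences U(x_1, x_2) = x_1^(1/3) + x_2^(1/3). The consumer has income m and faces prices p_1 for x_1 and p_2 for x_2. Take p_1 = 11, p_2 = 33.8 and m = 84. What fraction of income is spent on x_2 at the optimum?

share on x_2 = 0.3633

Numerically x_2/x_1 = 0.185658, so x_1* = 84/(11 + 33.8·0.185658) = 4.8624 and x_2* = 0.185658·4.8624 = 0.9028.
Expenditure on x_2: 33.8·0.9028 = 30.5131; share = 0.3633.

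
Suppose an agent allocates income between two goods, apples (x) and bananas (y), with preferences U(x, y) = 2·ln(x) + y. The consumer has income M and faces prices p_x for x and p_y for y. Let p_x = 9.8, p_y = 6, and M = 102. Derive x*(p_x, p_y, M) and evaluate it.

Set MRS = p_x/p_y: (2/x)/1 = p_x/p_y.
So x*(p_x,p_y) = 2·p_y/p_x, independent of income; and y* = (M − 2·p_y)/p_y.
At the given prices: x* = 2·6/9.8 = 1.2245.

x* = 1.2245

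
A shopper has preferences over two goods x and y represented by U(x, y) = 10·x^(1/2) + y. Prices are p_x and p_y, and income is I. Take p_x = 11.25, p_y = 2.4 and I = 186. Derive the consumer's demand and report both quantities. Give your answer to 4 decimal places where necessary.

Utility is quasi-linear in y; the FOC for x is 5/√x = p_x/p_y.
Thus x* = (5·p_y/p_x)² — independent of I — with the rest of income spent on y.
Plugging in: x* = (5·2.4/11.25)² = 1.1378, y* = 72.1667.

x* = 1.1378, y* = 72.1667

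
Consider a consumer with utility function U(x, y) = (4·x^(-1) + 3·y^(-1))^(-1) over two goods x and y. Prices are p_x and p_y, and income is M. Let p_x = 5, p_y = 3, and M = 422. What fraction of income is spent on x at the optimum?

share on x = 0.5985

With the ratio pinned down, the budget gives x* = M/(p_x + p_y·(y/x)) and y* = (y/x)·x*.
Numerically y/x = 1.118034, so x* = 422/(5 + 3·1.118034) = 50.5141 and y* = 1.118034·50.5141 = 56.4765.
Expenditure on x: 5·50.5141 = 252.5705; share = 0.5985.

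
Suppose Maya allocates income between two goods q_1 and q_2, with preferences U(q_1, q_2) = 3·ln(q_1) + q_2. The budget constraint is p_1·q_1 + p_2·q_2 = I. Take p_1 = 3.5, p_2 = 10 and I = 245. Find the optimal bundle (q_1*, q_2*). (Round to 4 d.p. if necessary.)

q_1* = 8.5714, q_2* = 21.5

Set MRS = p_1/p_2: (3/q_1)/1 = p_1/p_2.
So q_1*(p_1,p_2) = 3·p_2/p_1, independent of income; and q_2* = (I − 3·p_2)/p_2.
At the given prices: q_1* = 3·10/3.5 = 8.5714, and q_2* = 21.5.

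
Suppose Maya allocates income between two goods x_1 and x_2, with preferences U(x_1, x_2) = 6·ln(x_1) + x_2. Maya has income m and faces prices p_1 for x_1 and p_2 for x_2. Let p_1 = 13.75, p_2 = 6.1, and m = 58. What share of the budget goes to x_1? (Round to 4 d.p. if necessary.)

share on x_1 = 0.631

MU_x_1 = 6/x_1, MU_x_2 = 1. Tangency: 6/x_1 = p_1/p_2.
So x_1*(p_1,p_2) = 6·p_2/p_1, independent of income; and x_2* = (m − 6·p_2)/p_2.
At the given prices: x_1* = 6·6.1/13.75 = 2.6618, and x_2* = 3.5082.
Expenditure on x_1: 13.75·2.6618 = 36.6; share = 0.631.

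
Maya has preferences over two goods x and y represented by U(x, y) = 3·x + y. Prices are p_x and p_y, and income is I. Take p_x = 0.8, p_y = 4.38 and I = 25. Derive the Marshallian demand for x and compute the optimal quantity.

x* = 31.25

Linear utility — the consumer picks whichever good has higher MU/price: 3/0.8 = 3.75 vs 1/4.38 = 0.2283.
x gives more utility per dollar, so spend all income on x: x* = I/p_x, y* = 0.
Numerically: x* = 31.25, y* = 0.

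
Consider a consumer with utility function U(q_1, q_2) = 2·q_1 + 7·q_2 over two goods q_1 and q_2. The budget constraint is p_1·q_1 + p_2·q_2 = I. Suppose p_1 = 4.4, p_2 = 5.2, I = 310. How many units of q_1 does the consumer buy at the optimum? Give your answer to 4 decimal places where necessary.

Linear utility — the consumer picks whichever good has higher MU/price: 2/4.4 = 0.4545 vs 7/5.2 = 1.3462.
q_2 gives more utility per dollar, so spend all income on q_2: q_2* = I/p_2, q_1* = 0.
Numerically: q_1* = 0, q_2* = 59.6154.

q_1* = 0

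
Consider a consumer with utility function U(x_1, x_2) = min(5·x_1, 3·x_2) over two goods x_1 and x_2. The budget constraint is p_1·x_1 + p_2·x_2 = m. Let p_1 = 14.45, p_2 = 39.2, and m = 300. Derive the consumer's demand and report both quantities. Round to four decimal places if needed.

x_1* = 3.7602, x_2* = 6.267

Leontief preferences: the optimum is at the kink where x_1/3 = x_2/5, i.e. x_2 = (5/3)·x_1.
Budget: p_1·x_1 + p_2·(5/3)·x_1 = m, so (3·p_1 + 5·p_2)·x_1 = 3·m.
Demand: x_1*(p_1,p_2,m) = 3·m/(3·p_1 + 5·p_2), x_2* = 5·m/(3·p_1 + 5·p_2).
Here 3·14.45 + 5·39.2 = 239.35, giving x_1* = 3.7602 and x_2* = 6.267.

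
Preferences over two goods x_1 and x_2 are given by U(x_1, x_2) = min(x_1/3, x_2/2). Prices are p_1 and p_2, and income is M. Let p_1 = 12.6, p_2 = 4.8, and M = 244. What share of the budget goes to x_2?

share on x_2 = 0.2025

With perfect complements, no substitution: consume in ratio x_1:x_2 = 3:2.
Budget: p_1·x_1 + p_2·(2/3)·x_1 = M, so (3·p_1 + 2·p_2)·x_1 = 3·M.
Demand: x_1*(p_1,p_2,M) = 3·M/(3·p_1 + 2·p_2), x_2* = 2·M/(3·p_1 + 2·p_2).
Here 3·12.6 + 2·4.8 = 47.4, giving x_1* = 15.443 and x_2* = 10.2954.
Expenditure on x_2: 4.8·10.2954 = 49.4177; share = 0.2025.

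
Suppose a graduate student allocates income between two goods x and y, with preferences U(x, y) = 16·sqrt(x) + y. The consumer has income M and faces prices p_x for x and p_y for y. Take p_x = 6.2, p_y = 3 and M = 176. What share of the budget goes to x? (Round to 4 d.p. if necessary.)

MU_x = 8/√x, MU_y = 1. Tangency: 8/√x = p_x/p_y.
Thus x* = (8·p_y/p_x)² — independent of M — with the rest of income spent on y.
Plugging in: x* = (8·3/6.2)² = 14.9844, y* = 27.6989.
Expenditure on x: 6.2·14.9844 = 92.9032; share = 0.5279.

share on x = 0.5279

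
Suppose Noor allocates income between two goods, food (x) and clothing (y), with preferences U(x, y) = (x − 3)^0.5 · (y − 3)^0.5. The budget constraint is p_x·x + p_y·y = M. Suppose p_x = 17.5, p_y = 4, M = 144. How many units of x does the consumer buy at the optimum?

This is Cobb-Douglas in (x−3, y−3): tangency gives 0.5·p_y·(y−3) = 0.5·p_x·(x−3).
After buying the subsistence bundle (3, 3), a share 0.5 of the remaining income goes to x: x* = 3 + 0.5·(M − 3p_x − 3p_y)/p_x.
Discretionary income = 144 − 3·17.5 − 3·4 = 79.5; x* = 3 + 0.5·79.5/17.5 = 5.2714.

x* = 5.2714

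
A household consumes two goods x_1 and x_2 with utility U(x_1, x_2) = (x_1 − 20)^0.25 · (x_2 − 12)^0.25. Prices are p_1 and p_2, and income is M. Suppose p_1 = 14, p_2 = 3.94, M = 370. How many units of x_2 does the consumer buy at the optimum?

Let x_1' = x_1−20, x_2' = x_2−12. MRS = x_2'/x_1' = p_1/p_2.
After buying the subsistence bundle (20, 12), a share 0.5 of the remaining income goes to x_1: x_1* = 20 + 0.5·(M − 20p_1 − 12p_2)/p_1.
Discretionary income = 370 − 20·14 − 12·3.94 = 42.72; x_2* = 12 + 0.5·42.72/3.94 = 17.4213.

x_2* = 17.4213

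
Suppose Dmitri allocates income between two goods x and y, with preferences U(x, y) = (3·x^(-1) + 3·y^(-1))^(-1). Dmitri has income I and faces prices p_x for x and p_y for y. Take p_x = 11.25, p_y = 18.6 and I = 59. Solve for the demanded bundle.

MU_x ∝ 3·x^(-2), MU_y ∝ 3·y^(-2), so MRS = (y/x)^(2) = p_x/p_y.
Solve for the ratio: y/x = [p_x/p_y]^(0.5).
Substitute y = (y/x)·x into the budget: x* = I/(p_x + p_y·(y/x)).
Numerically y/x = 0.777714, so x* = 59/(11.25 + 18.6·0.777714) = 2.2943 and y* = 0.777714·2.2943 = 1.7843.

x* = 2.2943, y* = 1.7843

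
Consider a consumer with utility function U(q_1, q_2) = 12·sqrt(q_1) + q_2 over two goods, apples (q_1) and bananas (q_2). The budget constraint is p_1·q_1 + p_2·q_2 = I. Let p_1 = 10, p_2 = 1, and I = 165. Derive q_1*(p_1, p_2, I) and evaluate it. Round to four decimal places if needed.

q_1* = 0.36

Utility is quasi-linear in q_2; the FOC for q_1 is 6/√q_1 = p_1/p_2.
Solve: √q_1 = 6·p_2/p_1, so q_1*(p_1,p_2) = (6·p_2/p_1)², and q_2* = (I − p_1·q_1*)/p_2.
Plugging in: q_1* = (6·1/10)² = 0.36.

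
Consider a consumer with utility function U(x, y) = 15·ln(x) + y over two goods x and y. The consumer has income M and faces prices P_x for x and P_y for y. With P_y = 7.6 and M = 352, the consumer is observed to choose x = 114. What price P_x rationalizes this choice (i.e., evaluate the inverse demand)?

MU_x = 15/x, MU_y = 1. Tangency: 15/x = P_x/P_y.
So x*(P_x,P_y) = 15·P_y/P_x, independent of income; and y* = (M − 15·P_y)/P_y.
Set x* = 114 in the demand function and solve for P_x: P_x = 1.

P_x = 1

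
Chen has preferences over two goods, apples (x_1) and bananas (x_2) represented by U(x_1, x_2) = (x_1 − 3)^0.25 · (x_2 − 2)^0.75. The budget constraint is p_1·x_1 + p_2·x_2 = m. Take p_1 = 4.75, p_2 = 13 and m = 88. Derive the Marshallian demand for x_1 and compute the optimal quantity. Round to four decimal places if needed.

MRS = (1/3)·(x_2−2)/(x_1−3). Tangency with p_1/p_2 gives x_2−2 = 3·(p_1/p_2)·(x_1−3).
Substituting into the budget: x_1* = 3 + 0.25·(m − 3·p_1 − 2·p_2)/p_1, and x_2* = 2 + 0.75·(…)/p_2.
Discretionary income = 88 − 3·4.75 − 2·13 = 47.75; x_1* = 3 + 0.25·47.75/4.75 = 5.5132.

x_1* = 5.5132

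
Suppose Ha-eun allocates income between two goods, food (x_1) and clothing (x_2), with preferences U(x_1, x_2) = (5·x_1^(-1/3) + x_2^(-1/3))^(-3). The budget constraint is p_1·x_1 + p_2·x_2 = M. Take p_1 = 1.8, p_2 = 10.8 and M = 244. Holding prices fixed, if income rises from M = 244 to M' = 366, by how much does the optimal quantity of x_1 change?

Δx_1* = 46.168

MRS = MU_x_1/MU_x_2 = 5·(x_2/x_1)^(4/3). Set equal to p_1/p_2.
Hence x_2/x_1 = ((1/5)·p_1/p_2)^(1/(4/3)), i.e. raised to the 0.75 power.
Substitute x_2 = (x_2/x_1)·x_1 into the budget: x_1* = M/(p_1 + p_2·(x_2/x_1)).
Numerically x_2/x_1 = 0.078012, so x_1* = 244/(1.8 + 10.8·0.078012) = 92.3359.
At M' = 366: x_1* = 138.5039. Change: 138.5039 − 92.3359 = 46.168.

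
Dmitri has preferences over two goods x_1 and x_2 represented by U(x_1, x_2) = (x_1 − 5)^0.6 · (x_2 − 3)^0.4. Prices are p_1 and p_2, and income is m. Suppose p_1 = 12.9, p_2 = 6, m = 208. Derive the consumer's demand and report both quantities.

This is Cobb-Douglas in (x_1−5, x_2−3): tangency gives 0.6·p_2·(x_2−3) = 0.4·p_1·(x_1−5).
Substituting into the budget: x_1* = 5 + 0.6·(m − 5·p_1 − 3·p_2)/p_1, and x_2* = 3 + 0.4·(…)/p_2.
Discretionary income = 208 − 5·12.9 − 3·6 = 125.5; x_1* = 5 + 0.6·125.5/12.9 = 10.8372; x_2* = 3 + 0.4·125.5/6 = 11.3667.

x_1* = 10.8372, x_2* = 11.3667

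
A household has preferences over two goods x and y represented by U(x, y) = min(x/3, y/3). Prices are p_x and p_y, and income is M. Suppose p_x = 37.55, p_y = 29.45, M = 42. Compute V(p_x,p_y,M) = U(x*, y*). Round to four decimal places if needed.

Here 3·37.55 + 3·29.45 = 201, giving x* = 0.6269 and y* = 0.6269.
Utility at the optimum: U(0.6269, 0.6269) = 0.209.

V = 0.209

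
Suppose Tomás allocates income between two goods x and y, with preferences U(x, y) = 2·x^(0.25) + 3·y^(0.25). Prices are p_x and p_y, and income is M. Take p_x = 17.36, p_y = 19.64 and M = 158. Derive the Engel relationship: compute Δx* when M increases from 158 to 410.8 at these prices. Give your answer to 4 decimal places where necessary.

Δx* = 5.4996

MU_x ∝ 2·x^(-0.75), MU_y ∝ 3·y^(-0.75), so MRS = (2/3)·(y/x)^(0.75) = p_x/p_y.
Solve for the ratio: y/x = [(3/2)·p_x/p_y]^(4/3).
With the ratio pinned down, the budget gives x* = M/(p_x + p_y·(y/x)) and y* = (y/x)·x*.
Numerically y/x = 1.456574, so x* = 158/(17.36 + 19.64·1.456574) = 3.4372.
At M' = 410.8: x* = 8.9368. Change: 8.9368 − 3.4372 = 5.4996.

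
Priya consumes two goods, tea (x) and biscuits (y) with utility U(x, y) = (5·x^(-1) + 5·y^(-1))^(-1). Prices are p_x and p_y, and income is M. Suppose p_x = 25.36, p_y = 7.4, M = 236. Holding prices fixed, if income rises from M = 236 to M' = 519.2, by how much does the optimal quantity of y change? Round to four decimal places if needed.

Δy* = 13.4224

With the ratio pinned down, the budget gives x* = M/(p_x + p_y·(y/x)) and y* = (y/x)·x*.
Numerically y/x = 1.851223, so x* = 236/(25.36 + 7.4·1.851223) = 6.0421 and y* = 1.851223·6.0421 = 11.1853.
At M' = 519.2: y* = 24.6077. Change: 24.6077 − 11.1853 = 13.4224.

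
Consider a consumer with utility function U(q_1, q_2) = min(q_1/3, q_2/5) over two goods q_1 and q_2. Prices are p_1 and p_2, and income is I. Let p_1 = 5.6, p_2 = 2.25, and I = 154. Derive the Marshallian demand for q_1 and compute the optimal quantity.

Here 3·5.6 + 5·2.25 = 28.05, giving q_1* = 16.4706.

q_1* = 16.4706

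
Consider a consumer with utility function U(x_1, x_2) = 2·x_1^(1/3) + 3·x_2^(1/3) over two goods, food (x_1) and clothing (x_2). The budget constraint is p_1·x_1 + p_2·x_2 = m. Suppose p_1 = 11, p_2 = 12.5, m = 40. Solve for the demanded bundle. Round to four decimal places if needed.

MU_x_1 ∝ 2·x_1^(-2/3), MU_x_2 ∝ 3·x_2^(-2/3), so MRS = (2/3)·(x_2/x_1)^(2/3) = p_1/p_2.
Hence x_2/x_1 = ((3/2)·p_1/p_2)^(1/(2/3)), i.e. raised to the 1.5 power.
With the ratio pinned down, the budget gives x_1* = m/(p_1 + p_2·(x_2/x_1)) and x_2* = (x_2/x_1)·x_1*.
Numerically x_2/x_1 = 1.516565, so x_1* = 40/(11 + 12.5·1.516565) = 1.3352 and x_2* = 1.516565·1.3352 = 2.025.

x_1* = 1.3352, x_2* = 2.025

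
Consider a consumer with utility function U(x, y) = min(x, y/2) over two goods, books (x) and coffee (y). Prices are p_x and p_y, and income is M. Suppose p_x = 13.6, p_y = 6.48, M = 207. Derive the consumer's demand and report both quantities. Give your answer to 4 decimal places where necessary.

Demand: x*(p_x,p_y,M) = M/(p_x + 2·p_y), y* = 2·M/(p_x + 2·p_y).
Here 13.6 + 2·6.48 = 26.56, giving x* = 7.7937 and y* = 15.5873.

x* = 7.7937, y* = 15.5873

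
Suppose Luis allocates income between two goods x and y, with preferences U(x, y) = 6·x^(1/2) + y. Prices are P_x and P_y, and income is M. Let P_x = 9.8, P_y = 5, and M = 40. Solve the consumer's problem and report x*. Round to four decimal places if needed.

Utility is quasi-linear in y; the FOC for x is 3/√x = P_x/P_y.
Thus x* = (3·P_y/P_x)² — independent of M — with the rest of income spent on y.
Plugging in: x* = (3·5/9.8)² = 2.3428.

x* = 2.3428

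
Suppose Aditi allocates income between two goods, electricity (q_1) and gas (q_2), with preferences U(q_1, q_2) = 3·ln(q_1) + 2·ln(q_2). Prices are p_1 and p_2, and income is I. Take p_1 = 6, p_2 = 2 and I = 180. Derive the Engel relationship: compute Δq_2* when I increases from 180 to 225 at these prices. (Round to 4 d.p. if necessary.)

Δq_2* = 9

The MRS is (3/2)·q_2/q_1. Set MRS = p_1/p_2.
Rearranging, p_2·q_2 = (2/3)·p_1·q_1. Substituting into the budget gives p_1·q_1·(1 + (2/3)) = I.
Demand: q_1*(p_1,p_2,I) = 0.6·I/p_1 and q_2* = 0.4·I/p_2.
At p_1=6, p_2=2, I=180: q_2* = 0.4·180/2 = 36.
At I' = 225: q_2* = 45. Change: 45 − 36 = 9.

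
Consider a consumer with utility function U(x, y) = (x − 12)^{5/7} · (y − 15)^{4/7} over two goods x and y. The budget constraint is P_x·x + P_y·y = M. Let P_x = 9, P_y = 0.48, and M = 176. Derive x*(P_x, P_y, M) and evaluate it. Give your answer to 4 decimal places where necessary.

Substituting into the budget: x* = 12 + 5/9·(M − 12·P_x − 15·P_y)/P_x, and y* = 15 + 4/9·(…)/P_y.
Discretionary income = 176 − 12·9 − 15·0.48 = 60.8; x* = 12 + 5/9·60.8/9 = 15.7531.

x* = 15.7531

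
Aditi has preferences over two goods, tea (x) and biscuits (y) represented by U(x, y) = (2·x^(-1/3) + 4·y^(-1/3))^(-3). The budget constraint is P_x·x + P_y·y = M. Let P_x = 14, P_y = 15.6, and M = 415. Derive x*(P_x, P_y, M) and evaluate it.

x* = 10.8665

From the CES first-order condition, (1/2)·(y/x)^(4/3) = P_x/P_y.
Solve for the ratio: y/x = [2·P_x/P_y]^(0.75).
Substitute y = (y/x)·x into the budget: x* = M/(P_x + P_y·(y/x)).
Numerically y/x = 1.55069, so x* = 415/(14 + 15.6·1.55069) = 10.8665.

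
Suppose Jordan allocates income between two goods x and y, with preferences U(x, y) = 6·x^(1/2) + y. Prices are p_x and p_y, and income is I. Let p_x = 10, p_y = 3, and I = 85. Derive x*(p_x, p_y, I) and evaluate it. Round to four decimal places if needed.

Solve: √x = 3·p_y/p_x, so x*(p_x,p_y) = (3·p_y/p_x)², and y* = (I − p_x·x*)/p_y.
Plugging in: x* = (3·3/10)² = 0.81.

x* = 0.81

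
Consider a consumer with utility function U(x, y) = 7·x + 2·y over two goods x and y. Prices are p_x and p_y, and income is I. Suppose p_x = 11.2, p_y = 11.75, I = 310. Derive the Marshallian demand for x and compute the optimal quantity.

x* = 27.6786

Linear utility — the consumer picks whichever good has higher MU/price: 7/11.2 = 0.625 vs 2/11.75 = 0.1702.
x gives more utility per dollar, so spend all income on x: x* = I/p_x, y* = 0.
Numerically: x* = 27.6786, y* = 0.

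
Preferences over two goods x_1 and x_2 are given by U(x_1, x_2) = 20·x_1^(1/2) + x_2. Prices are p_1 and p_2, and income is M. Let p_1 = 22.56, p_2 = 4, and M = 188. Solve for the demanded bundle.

x_1* = 3.1437, x_2* = 29.2695

Set MRS = p_1/p_2: 10·x_1^(−1/2) = p_1/p_2.
Solve: √x_1 = 10·p_2/p_1, so x_1*(p_1,p_2) = (10·p_2/p_1)², and x_2* = (M − p_1·x_1*)/p_2.
Plugging in: x_1* = (10·4/22.56)² = 3.1437, x_2* = 29.2695.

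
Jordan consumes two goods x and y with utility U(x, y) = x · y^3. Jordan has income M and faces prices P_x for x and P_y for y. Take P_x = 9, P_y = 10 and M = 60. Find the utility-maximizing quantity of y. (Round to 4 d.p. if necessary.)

The MRS is (1/3)·y/x. Set MRS = P_x/P_y.
Rearranging, P_y·y = 3·P_x·x. Substituting into the budget gives P_x·x·(1 + 3) = M.
Demand: x*(P_x,P_y,M) = 0.25·M/P_x and y* = 0.75·M/P_y.
At P_x=9, P_y=10, M=60: y* = 0.75·60/10 = 4.5.

y* = 4.5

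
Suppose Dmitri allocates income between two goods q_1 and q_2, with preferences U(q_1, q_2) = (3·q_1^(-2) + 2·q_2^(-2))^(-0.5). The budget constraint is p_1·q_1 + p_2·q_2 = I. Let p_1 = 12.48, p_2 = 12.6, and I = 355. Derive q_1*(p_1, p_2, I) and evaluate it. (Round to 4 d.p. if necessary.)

q_1* = 15.1373

Substitute q_2 = (q_2/q_1)·q_1 into the budget: q_1* = I/(p_1 + p_2·(q_2/q_1)).
Numerically q_2/q_1 = 0.870798, so q_1* = 355/(12.48 + 12.6·0.870798) = 15.1373.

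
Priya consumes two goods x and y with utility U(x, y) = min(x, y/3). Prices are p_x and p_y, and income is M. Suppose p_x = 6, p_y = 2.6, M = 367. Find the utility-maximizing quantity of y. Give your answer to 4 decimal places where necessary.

y* = 79.7826

With perfect complements, no substitution: consume in ratio x:y = 1:3.
Budget: p_x·x + p_y·3·x = M, so (p_x + 3·p_y)·x = M.
Demand: x*(p_x,p_y,M) = M/(p_x + 3·p_y), y* = 3·M/(p_x + 3·p_y).
Here 6 + 3·2.6 = 13.8, giving y* = 79.7826.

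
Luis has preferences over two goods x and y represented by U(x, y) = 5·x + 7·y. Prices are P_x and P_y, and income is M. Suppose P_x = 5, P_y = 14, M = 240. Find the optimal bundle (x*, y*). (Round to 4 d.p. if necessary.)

x* = 48, y* = 0

Perfect substitutes: compare marginal utility per dollar. 5/P_x vs 7/P_y → 1 vs 0.5.
x gives more utility per dollar, so spend all income on x: x* = M/P_x, y* = 0.
Numerically: x* = 48, y* = 0.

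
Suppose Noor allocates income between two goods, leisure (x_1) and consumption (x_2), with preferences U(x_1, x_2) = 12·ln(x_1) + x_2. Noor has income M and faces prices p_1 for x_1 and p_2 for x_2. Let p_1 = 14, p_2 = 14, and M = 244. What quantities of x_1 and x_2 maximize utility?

x_1* = 12, x_2* = 5.4286

MU_x_1 = 12/x_1, MU_x_2 = 1. Tangency: 12/x_1 = p_1/p_2.
So x_1*(p_1,p_2) = 12·p_2/p_1, independent of income; and x_2* = (M − 12·p_2)/p_2.
At the given prices: x_1* = 12·14/14 = 12, and x_2* = 5.4286.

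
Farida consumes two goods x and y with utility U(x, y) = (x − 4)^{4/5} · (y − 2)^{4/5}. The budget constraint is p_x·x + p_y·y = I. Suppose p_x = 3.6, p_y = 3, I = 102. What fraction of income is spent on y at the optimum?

share on y = 0.4588

This is Cobb-Douglas in (x−4, y−2): tangency gives 0.8·p_y·(y−2) = 0.8·p_x·(x−4).
After buying the subsistence bundle (4, 2), a share 0.5 of the remaining income goes to x: x* = 4 + 0.5·(I − 4p_x − 2p_y)/p_x.
Discretionary income = 102 − 4·3.6 − 2·3 = 81.6; x* = 4 + 0.5·81.6/3.6 = 15.3333; y* = 2 + 0.5·81.6/3 = 15.6.
Expenditure on y: 3·15.6 = 46.8; share = 0.4588.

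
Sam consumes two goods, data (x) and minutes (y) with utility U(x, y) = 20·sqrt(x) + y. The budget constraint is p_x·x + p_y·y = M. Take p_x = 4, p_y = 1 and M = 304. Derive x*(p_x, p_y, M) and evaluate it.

Set MRS = p_x/p_y: 10·x^(−1/2) = p_x/p_y.
Thus x* = (10·p_y/p_x)² — independent of M — with the rest of income spent on y.
Plugging in: x* = (10·1/4)² = 6.25.

x* = 6.25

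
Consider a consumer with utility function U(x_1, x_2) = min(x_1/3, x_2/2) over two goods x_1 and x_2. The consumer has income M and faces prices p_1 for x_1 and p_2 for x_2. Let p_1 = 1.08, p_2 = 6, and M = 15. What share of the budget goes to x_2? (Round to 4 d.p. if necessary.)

Leontief preferences: the optimum is at the kink where x_1/3 = x_2/2, i.e. x_2 = (2/3)·x_1.
Budget: p_1·x_1 + p_2·(2/3)·x_1 = M, so (3·p_1 + 2·p_2)·x_1 = 3·M.
Demand: x_1*(p_1,p_2,M) = 3·M/(3·p_1 + 2·p_2), x_2* = 2·M/(3·p_1 + 2·p_2).
Here 3·1.08 + 2·6 = 15.24, giving x_1* = 2.9528 and x_2* = 1.9685.
Expenditure on x_2: 6·1.9685 = 11.811; share = 0.7874.

share on x_2 = 0.7874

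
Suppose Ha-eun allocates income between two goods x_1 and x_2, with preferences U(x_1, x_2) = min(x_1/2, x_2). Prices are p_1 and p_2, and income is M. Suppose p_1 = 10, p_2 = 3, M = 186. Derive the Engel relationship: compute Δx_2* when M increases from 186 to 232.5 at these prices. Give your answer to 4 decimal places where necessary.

Δx_2* = 2.0217

With perfect complements, no substitution: consume in ratio x_1:x_2 = 2:1.
Budget: p_1·x_1 + p_2·(1/2)·x_1 = M, so (2·p_1 + p_2)·x_1 = 2·M.
Demand: x_1*(p_1,p_2,M) = 2·M/(2·p_1 + p_2), x_2* = M/(2·p_1 + p_2).
Here 2·10 + 3 = 23, giving x_2* = 8.087.
At M' = 232.5: x_2* = 10.1087. Change: 10.1087 − 8.087 = 2.0217.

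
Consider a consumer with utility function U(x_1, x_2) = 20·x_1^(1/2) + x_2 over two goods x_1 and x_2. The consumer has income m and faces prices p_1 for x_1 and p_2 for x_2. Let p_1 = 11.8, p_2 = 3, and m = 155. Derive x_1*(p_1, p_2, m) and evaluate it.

MU_x_1 = 10/√x_1, MU_x_2 = 1. Tangency: 10/√x_1 = p_1/p_2.
Thus x_1* = (10·p_2/p_1)² — independent of m — with the rest of income spent on x_2.
Plugging in: x_1* = (10·3/11.8)² = 6.4637.

x_1* = 6.4637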